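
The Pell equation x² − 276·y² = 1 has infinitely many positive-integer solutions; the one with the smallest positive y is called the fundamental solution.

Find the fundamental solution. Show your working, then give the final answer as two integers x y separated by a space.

d=276: √d = [16; 1,1,1,1,2,2,2,1,1,1,1,32] (ℓ=12, even), read p_11/q_11
a_0=16:  p_0=16·1+0=16,  q_0=16·0+1=1
…
a_3=1:  p_3=1·33+17=50,  q_3=1·2+1=3
a_4=1:  p_4=1·50+33=83,  q_4=1·3+2=5
a_5=2:  p_5=2·83+50=216,  q_5=2·5+3=13
a_6=2:  p_6=2·216+83=515,  q_6=2·13+5=31
a_7=2:  p_7=2·515+216=1246,  q_7=2·31+13=75
a_8=1:  p_8=1·1246+515=1761,  q_8=1·75+31=106
a_9=1:  p_9=1·1761+1246=3007,  q_9=1·106+75=181
a_10=1:  p_10=1·3007+1761=4768,  q_10=1·181+106=287
a_11=1:  p_11=1·4768+3007=7775,  q_11=1·287+181=468
fundamental: x₁=7775, y₁=468  (since 60450625 − 276·219024 = 1)

7775 468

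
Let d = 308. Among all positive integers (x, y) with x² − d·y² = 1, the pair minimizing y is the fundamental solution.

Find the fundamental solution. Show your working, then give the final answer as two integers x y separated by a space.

351 20

d=308: √d = [17; 1,1,4,1,1,34] (ℓ=6, even), read p_5/q_5
i=0: a=17 ⇒ p=17, q=1
…
i=4: a=1 ⇒ p=193, q=11
i=5: a=1 ⇒ p=351, q=20
→ (351, 20).  Check: 351²=123201, 308·20²=123200, difference 1.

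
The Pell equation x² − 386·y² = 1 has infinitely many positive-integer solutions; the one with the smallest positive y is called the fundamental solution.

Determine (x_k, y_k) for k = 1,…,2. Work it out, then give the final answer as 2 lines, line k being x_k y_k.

111555 5678
24889036049 1266818580

d=386: √d = [19; 1,1,1,4,1,18,1,4,1,1,1,38] (ℓ=12, even), read p_11/q_11
a_0=19:  p_0=19·1+0=19,  q_0=19·0+1=1
…
a_2=1:  p_2=1·20+19=39,  q_2=1·1+1=2
a_3=1:  p_3=1·39+20=59,  q_3=1·2+1=3
…
a_5=1:  p_5=1·275+59=334,  q_5=1·14+3=17
…
a_8=4:  p_8=4·6621+6287=32771,  q_8=4·337+320=1668
…
a_10=1:  p_10=1·39392+32771=72163,  q_10=1·2005+1668=3673
a_11=1:  p_11=1·72163+39392=111555,  q_11=1·3673+2005=5678
fundamental: x₁=111555, y₁=5678  (since 12444518025 − 386·32239684 = 1)
n=2: (111555,5678)∘(111555,5678) = (111555·111555+386·5678·5678, 111555·5678+5678·111555) = (24889036049,1266818580)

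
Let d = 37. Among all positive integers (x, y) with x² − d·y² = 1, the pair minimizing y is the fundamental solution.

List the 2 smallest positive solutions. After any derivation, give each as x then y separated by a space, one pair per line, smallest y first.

73 12
10657 1752

d=37: √d = [6; 12] (ℓ=1, odd), read p_1/q_1
k=0  a_k=6  p_k/q_k = 6/1
k=1  a_k=12  p_k/q_k = 73/12
fundamental: x₁=73, y₁=12  (since 5329 − 37·144 = 1)
n=2: (73,12)∘(73,12) = (73·73+37·12·12, 73·12+12·73) = (10657,1752)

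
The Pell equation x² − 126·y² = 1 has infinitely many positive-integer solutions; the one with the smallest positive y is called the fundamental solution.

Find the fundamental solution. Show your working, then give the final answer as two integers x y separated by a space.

449 40

√126 → a₀=11, period (4,2,4,22); ℓ=4 even so k=3
a_0=11:  p_0=11·1+0=11,  q_0=11·0+1=1
a_1=4:  p_1=4·11+1=45,  q_1=4·1+0=4
a_2=2:  p_2=2·45+11=101,  q_2=2·4+1=9
a_3=4:  p_3=4·101+45=449,  q_3=4·9+4=40
(x₁, y₁) = (449, 40);  449² − 126·40² = 1 ✓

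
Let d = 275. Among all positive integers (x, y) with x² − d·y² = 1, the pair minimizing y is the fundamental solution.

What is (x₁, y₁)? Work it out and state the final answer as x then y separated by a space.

199 12

√275 = [16; 1,1,2,1,1,32, …], period ℓ=6 (even) → k=5
k=0  a_k=16  p_k/q_k = 16/1
k=1  a_k=1  p_k/q_k = 17/1
…
k=3  a_k=2  p_k/q_k = 83/5
k=4  a_k=1  p_k/q_k = 116/7
k=5  a_k=1  p_k/q_k = 199/12
→ (199, 12).  Check: 199²=39601, 275·12²=39600, difference 1.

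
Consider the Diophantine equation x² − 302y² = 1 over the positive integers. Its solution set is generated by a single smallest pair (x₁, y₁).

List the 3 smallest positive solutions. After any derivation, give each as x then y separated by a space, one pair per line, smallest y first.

d=302: √d = [17; 2,1,1,1,4,…,1,2,34] (ℓ=16, even), read p_15/q_15
k=0  a_k=17  p_k/q_k = 17/1
…
k=4  a_k=1  p_k/q_k = 139/8
k=5  a_k=4  p_k/q_k = 643/37
k=6  a_k=2  p_k/q_k = 1425/82
…
k=8  a_k=16  p_k/q_k = 34513/1986
…
k=10  a_k=2  p_k/q_k = 107675/6196
k=11  a_k=4  p_k/q_k = 467281/26889
…
k=13  a_k=1  p_k/q_k = 1042237/59974
k=14  a_k=1  p_k/q_k = 1617193/93059
k=15  a_k=2  p_k/q_k = 4276623/246092
(x₁, y₁) = (4276623, 246092);  4276623² − 302·246092² = 1 ✓
n=2: (4276623,246092)∘(4276623,246092) = (4276623·4276623+302·246092·246092, 4276623·246092+246092·4276623) = (36579008568257,2104885414632)
n=3: (36579008568257,2104885414632)∘(4276623,246092) = (4276623·36579008568257+302·246092·2104885414632, 4276623·2104885414632+246092·36579008568257) = (312869258720405635599,18003602753159249380)

4276623 246092
36579008568257 2104885414632
312869258720405635599 18003602753159249380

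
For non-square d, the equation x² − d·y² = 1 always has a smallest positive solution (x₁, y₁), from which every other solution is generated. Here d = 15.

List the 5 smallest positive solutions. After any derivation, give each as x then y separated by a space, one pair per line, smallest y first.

√15 = [3; 1,6, …], period ℓ=2 (even) → k=1
step 0: (3, 1)  from 3·(1,0) + (0,1)
step 1: (4, 1)  from 1·(3,1) + (1,0)
fundamental: x₁=4, y₁=1  (since 16 − 15·1 = 1)
k=2:  x_2 = 4·4+15·1·1 = 31,  y_2 = 4·1+1·4 = 8
k=3:  x_3 = 4·31+15·1·8 = 244,  y_3 = 4·8+1·31 = 63
k=4:  x_4 = 4·244+15·1·63 = 1921,  y_4 = 4·63+1·244 = 496
k=5:  x_5 = 4·1921+15·1·496 = 15124,  y_5 = 4·496+1·1921 = 3905

4 1
31 8
244 63
1921 496
15124 3905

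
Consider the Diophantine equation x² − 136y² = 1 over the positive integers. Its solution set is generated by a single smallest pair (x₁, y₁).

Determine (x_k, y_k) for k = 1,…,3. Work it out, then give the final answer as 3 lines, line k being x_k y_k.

35 3
2449 210
171395 14697

d=136: √d = [11; 1,1,1,22] (ℓ=4, even), read p_3/q_3
a_0=11:  p_0=11·1+0=11,  q_0=11·0+1=1
…
a_2=1:  p_2=1·12+11=23,  q_2=1·1+1=2
a_3=1:  p_3=1·23+12=35,  q_3=1·2+1=3
→ (35, 3).  Check: 35²=1225, 136·3²=1224, difference 1.
k=2:  x_2 = 35·35+136·3·3 = 2449,  y_2 = 35·3+3·35 = 210
k=3:  x_3 = 35·2449+136·3·210 = 171395,  y_3 = 35·210+3·2449 = 14697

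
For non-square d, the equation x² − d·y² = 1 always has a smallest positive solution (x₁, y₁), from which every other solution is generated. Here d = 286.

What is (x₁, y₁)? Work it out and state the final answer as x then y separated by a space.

561835 33222

d=286: √d = [16; 1,10,3,3,2,3,3,10,1,32] (ℓ=10, even), read p_9/q_9
i=0: a=16 ⇒ p=16, q=1
i=1: a=1 ⇒ p=17, q=1
…
i=4: a=3 ⇒ p=1911, q=113
…
i=6: a=3 ⇒ p=15102, q=893
…
i=8: a=10 ⇒ p=512132, q=30283
i=9: a=1 ⇒ p=561835, q=33222
→ (561835, 33222).  Check: 561835²=315658567225, 286·33222²=315658567224, difference 1.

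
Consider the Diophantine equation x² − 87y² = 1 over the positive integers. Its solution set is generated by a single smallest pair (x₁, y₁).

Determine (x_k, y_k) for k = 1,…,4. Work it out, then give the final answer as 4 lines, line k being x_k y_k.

√87 = [9; 3,18, …], period ℓ=2 (even) → k=1
k=0  a_k=9  p_k/q_k = 9/1
k=1  a_k=3  p_k/q_k = 28/3
fundamental: x₁=28, y₁=3  (since 784 − 87·9 = 1)
k=2:  x_2 = 28·28+87·3·3 = 1567,  y_2 = 28·3+3·28 = 168
k=3:  x_3 = 28·1567+87·3·168 = 87724,  y_3 = 28·168+3·1567 = 9405
k=4:  x_4 = 28·87724+87·3·9405 = 4910977,  y_4 = 28·9405+3·87724 = 526512

28 3
1567 168
87724 9405
4910977 526512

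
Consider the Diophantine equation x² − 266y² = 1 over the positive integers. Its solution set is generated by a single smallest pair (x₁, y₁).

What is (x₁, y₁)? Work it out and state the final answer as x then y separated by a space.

685 42

[16; 3,4,3,32] for √266; ℓ=4 ⇒ convergent index 3
step 0: (16, 1)  from 16·(1,0) + (0,1)
…
step 2: (212, 13)  from 4·(49,3) + (16,1)
step 3: (685, 42)  from 3·(212,13) + (49,3)
(x₁, y₁) = (685, 42);  685² − 266·42² = 1 ✓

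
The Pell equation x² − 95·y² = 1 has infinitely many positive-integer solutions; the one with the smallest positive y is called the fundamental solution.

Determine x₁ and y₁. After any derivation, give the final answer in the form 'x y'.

[9; 1,2,1,18] for √95; ℓ=4 ⇒ convergent index 3
step 0: (9, 1)  from 9·(1,0) + (0,1)
step 1: (10, 1)  from 1·(9,1) + (1,0)
step 2: (29, 3)  from 2·(10,1) + (9,1)
step 3: (39, 4)  from 1·(29,3) + (10,1)
fundamental: x₁=39, y₁=4  (since 1521 − 95·16 = 1)

39 4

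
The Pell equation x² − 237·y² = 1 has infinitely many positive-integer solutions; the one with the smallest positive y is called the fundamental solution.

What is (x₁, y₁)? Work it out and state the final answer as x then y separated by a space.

228151 14820

√237 → a₀=15, period (2,1,1,7,10,7,1,1,2,30); ℓ=10 even so k=9
step 0: (15, 1)  from 15·(1,0) + (0,1)
step 1: (31, 2)  from 2·(15,1) + (1,0)
step 2: (46, 3)  from 1·(31,2) + (15,1)
step 3: (77, 5)  from 1·(46,3) + (31,2)
…
step 5: (5927, 385)  from 10·(585,38) + (77,5)
step 6: (42074, 2733)  from 7·(5927,385) + (585,38)
step 7: (48001, 3118)  from 1·(42074,2733) + (5927,385)
step 8: (90075, 5851)  from 1·(48001,3118) + (42074,2733)
step 9: (228151, 14820)  from 2·(90075,5851) + (48001,3118)
→ (228151, 14820).  Check: 228151²=52052878801, 237·14820²=52052878800, difference 1.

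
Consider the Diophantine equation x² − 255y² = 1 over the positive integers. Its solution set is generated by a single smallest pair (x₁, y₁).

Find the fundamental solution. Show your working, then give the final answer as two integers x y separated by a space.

16 1

[15; 1,30] for √255; ℓ=2 ⇒ convergent index 1
a_0=15:  p_0=15·1+0=15,  q_0=15·0+1=1
a_1=1:  p_1=1·15+1=16,  q_1=1·1+0=1
→ (16, 1).  Check: 16²=256, 255·1²=255, difference 1.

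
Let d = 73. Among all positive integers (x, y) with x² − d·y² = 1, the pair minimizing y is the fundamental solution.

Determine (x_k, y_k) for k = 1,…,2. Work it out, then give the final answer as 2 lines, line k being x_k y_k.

2281249 267000
10408194000001 1218186966000

√73 → a₀=8, period (1,1,5,5,1,1,16); ℓ=7 odd so k=13
k=0  a_k=8  p_k/q_k = 8/1
k=1  a_k=1  p_k/q_k = 9/1
k=2  a_k=1  p_k/q_k = 17/2
k=3  a_k=5  p_k/q_k = 94/11
k=4  a_k=5  p_k/q_k = 487/57
…
k=12  a_k=1  p_k/q_k = 1241008/145249
k=13  a_k=1  p_k/q_k = 2281249/267000
fundamental: x₁=2281249, y₁=267000  (since 5204097000001 − 73·71289000000 = 1)
n=2: (2281249,267000)∘(2281249,267000) = (2281249·2281249+73·267000·267000, 2281249·267000+267000·2281249) = (10408194000001,1218186966000)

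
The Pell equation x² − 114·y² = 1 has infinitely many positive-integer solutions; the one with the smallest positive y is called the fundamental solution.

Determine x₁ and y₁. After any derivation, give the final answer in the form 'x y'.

[10; 1,2,10,2,1,20] for √114; ℓ=6 ⇒ convergent index 5
i=0: a=10 ⇒ p=10, q=1
…
i=2: a=2 ⇒ p=32, q=3
i=3: a=10 ⇒ p=331, q=31
i=4: a=2 ⇒ p=694, q=65
i=5: a=1 ⇒ p=1025, q=96
fundamental: x₁=1025, y₁=96  (since 1050625 − 114·9216 = 1)

1025 96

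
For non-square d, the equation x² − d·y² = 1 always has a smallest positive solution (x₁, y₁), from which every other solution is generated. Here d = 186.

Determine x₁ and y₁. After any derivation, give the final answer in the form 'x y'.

d=186: √d = [13; 1,1,1,3,4,3,1,1,1,26] (ℓ=10, even), read p_9/q_9
a_0=13:  p_0=13·1+0=13,  q_0=13·0+1=1
a_1=1:  p_1=1·13+1=14,  q_1=1·1+0=1
a_2=1:  p_2=1·14+13=27,  q_2=1·1+1=2
…
a_5=4:  p_5=4·150+41=641,  q_5=4·11+3=47
…
a_7=1:  p_7=1·2073+641=2714,  q_7=1·152+47=199
a_8=1:  p_8=1·2714+2073=4787,  q_8=1·199+152=351
a_9=1:  p_9=1·4787+2714=7501,  q_9=1·351+199=550
→ (7501, 550).  Check: 7501²=56265001, 186·550²=56265000, difference 1.

7501 550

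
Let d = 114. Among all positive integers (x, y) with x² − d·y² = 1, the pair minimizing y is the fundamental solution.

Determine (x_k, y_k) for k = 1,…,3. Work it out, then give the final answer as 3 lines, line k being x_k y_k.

1025 96
2101249 196800
4307559425 403439904

√114 = [10; 1,2,10,2,1,20, …], period ℓ=6 (even) → k=5
step 0: (10, 1)  from 10·(1,0) + (0,1)
…
step 3: (331, 31)  from 10·(32,3) + (11,1)
step 4: (694, 65)  from 2·(331,31) + (32,3)
step 5: (1025, 96)  from 1·(694,65) + (331,31)
(x₁, y₁) = (1025, 96);  1025² − 114·96² = 1 ✓
n=2: (1025,96)∘(1025,96) = (1025·1025+114·96·96, 1025·96+96·1025) = (2101249,196800)
n=3: (2101249,196800)∘(1025,96) = (1025·2101249+114·96·196800, 1025·196800+96·2101249) = (4307559425,403439904)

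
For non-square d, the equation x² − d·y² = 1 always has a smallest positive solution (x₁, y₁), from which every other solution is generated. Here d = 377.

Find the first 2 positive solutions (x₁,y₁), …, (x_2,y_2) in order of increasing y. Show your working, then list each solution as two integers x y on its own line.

233 12
108577 5592

√377 = [19; 2,2,2,38, …], period ℓ=4 (even) → k=3
i=0: a=19 ⇒ p=19, q=1
i=1: a=2 ⇒ p=39, q=2
i=2: a=2 ⇒ p=97, q=5
i=3: a=2 ⇒ p=233, q=12
(x₁, y₁) = (233, 12);  233² − 377·12² = 1 ✓
n=2: (233,12)∘(233,12) = (233·233+377·12·12, 233·12+12·233) = (108577,5592)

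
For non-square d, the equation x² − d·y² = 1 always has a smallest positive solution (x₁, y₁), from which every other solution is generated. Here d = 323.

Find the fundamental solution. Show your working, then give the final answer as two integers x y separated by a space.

18 1

√323 → a₀=17, period (1,34); ℓ=2 even so k=1
k=0  a_k=17  p_k/q_k = 17/1
k=1  a_k=1  p_k/q_k = 18/1
→ (18, 1).  Check: 18²=324, 323·1²=323, difference 1.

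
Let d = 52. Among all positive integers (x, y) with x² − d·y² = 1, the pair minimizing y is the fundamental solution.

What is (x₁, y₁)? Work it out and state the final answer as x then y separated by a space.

649 90

d=52: √d = [7; 4,1,2,1,4,14] (ℓ=6, even), read p_5/q_5
k=0  a_k=7  p_k/q_k = 7/1
k=1  a_k=4  p_k/q_k = 29/4
…
k=4  a_k=1  p_k/q_k = 137/19
k=5  a_k=4  p_k/q_k = 649/90
(x₁, y₁) = (649, 90);  649² − 52·90² = 1 ✓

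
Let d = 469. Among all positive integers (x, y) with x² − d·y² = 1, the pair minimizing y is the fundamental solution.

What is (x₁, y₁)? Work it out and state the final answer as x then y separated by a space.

√469 → a₀=21, period (1,1,1,10,6,10,1,1,1,42); ℓ=10 even so k=9
i=0: a=21 ⇒ p=21, q=1
…
i=2: a=1 ⇒ p=43, q=2
i=3: a=1 ⇒ p=65, q=3
…
i=5: a=6 ⇒ p=4223, q=195
…
i=8: a=1 ⇒ p=90069, q=4159
i=9: a=1 ⇒ p=137215, q=6336
(x₁, y₁) = (137215, 6336);  137215² − 469·6336² = 1 ✓

137215 6336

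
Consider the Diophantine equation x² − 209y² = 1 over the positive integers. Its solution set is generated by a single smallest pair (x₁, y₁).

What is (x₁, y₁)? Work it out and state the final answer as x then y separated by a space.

46551 3220

√209 = [14; 2,5,3,2,3,5,2,28, …], period ℓ=8 (even) → k=7
step 0: (14, 1)  from 14·(1,0) + (0,1)
step 1: (29, 2)  from 2·(14,1) + (1,0)
step 2: (159, 11)  from 5·(29,2) + (14,1)
step 3: (506, 35)  from 3·(159,11) + (29,2)
step 4: (1171, 81)  from 2·(506,35) + (159,11)
step 5: (4019, 278)  from 3·(1171,81) + (506,35)
step 6: (21266, 1471)  from 5·(4019,278) + (1171,81)
step 7: (46551, 3220)  from 2·(21266,1471) + (4019,278)
(x₁, y₁) = (46551, 3220);  46551² − 209·3220² = 1 ✓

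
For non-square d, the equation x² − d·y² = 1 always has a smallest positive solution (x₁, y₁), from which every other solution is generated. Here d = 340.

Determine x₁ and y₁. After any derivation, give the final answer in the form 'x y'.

√340 = [18; 2,3,1,1,1,…,3,2,36, …], period ℓ=14 (even) → k=13
k=0  a_k=18  p_k/q_k = 18/1
k=1  a_k=2  p_k/q_k = 37/2
k=2  a_k=3  p_k/q_k = 129/7
k=3  a_k=1  p_k/q_k = 166/9
…
k=6  a_k=1  p_k/q_k = 756/41
…
k=9  a_k=1  p_k/q_k = 13774/747
…
k=12  a_k=3  p_k/q_k = 125478/6805
k=13  a_k=2  p_k/q_k = 285769/15498
fundamental: x₁=285769, y₁=15498  (since 81663921361 − 340·240188004 = 1)

285769 15498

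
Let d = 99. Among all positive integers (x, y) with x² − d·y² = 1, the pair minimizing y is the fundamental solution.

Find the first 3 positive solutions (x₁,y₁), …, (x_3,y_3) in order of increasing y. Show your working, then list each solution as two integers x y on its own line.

10 1
199 20
3970 399

√99 = [9; 1,18, …], period ℓ=2 (even) → k=1
k=0  a_k=9  p_k/q_k = 9/1
k=1  a_k=1  p_k/q_k = 10/1
→ (10, 1).  Check: 10²=100, 99·1²=99, difference 1.
(x_2, y_2) = (10·10 + 99·1·1, 10·1 + 1·10) = (199, 20)
(x_3, y_3) = (10·199 + 99·1·20, 10·20 + 1·199) = (3970, 399)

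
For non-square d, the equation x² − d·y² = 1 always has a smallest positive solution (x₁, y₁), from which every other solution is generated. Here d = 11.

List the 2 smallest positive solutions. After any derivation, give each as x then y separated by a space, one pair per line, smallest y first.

10 3
199 60

√11 → a₀=3, period (3,6); ℓ=2 even so k=1
a_0=3:  p_0=3·1+0=3,  q_0=3·0+1=1
a_1=3:  p_1=3·3+1=10,  q_1=3·1+0=3
fundamental: x₁=10, y₁=3  (since 100 − 11·9 = 1)
k=2:  x_2 = 10·10+11·3·3 = 199,  y_2 = 10·3+3·10 = 60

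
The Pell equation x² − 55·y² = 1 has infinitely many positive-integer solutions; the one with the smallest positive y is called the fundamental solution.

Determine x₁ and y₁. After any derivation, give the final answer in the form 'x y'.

[7; 2,2,2,14] for √55; ℓ=4 ⇒ convergent index 3
k=0  a_k=7  p_k/q_k = 7/1
…
k=2  a_k=2  p_k/q_k = 37/5
k=3  a_k=2  p_k/q_k = 89/12
→ (89, 12).  Check: 89²=7921, 55·12²=7920, difference 1.

89 12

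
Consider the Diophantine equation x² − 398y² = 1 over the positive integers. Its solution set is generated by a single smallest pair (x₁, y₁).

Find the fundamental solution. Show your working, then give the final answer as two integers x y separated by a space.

d=398: √d = [19; 1,18,1,38] (ℓ=4, even), read p_3/q_3
i=0: a=19 ⇒ p=19, q=1
…
i=2: a=18 ⇒ p=379, q=19
i=3: a=1 ⇒ p=399, q=20
fundamental: x₁=399, y₁=20  (since 159201 − 398·400 = 1)

399 20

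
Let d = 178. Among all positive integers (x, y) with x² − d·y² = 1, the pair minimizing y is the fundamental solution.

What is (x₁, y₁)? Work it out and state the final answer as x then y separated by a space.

d=178: √d = [13; 2,1,12,1,2,26] (ℓ=6, even), read p_5/q_5
i=0: a=13 ⇒ p=13, q=1
i=1: a=2 ⇒ p=27, q=2
…
i=3: a=12 ⇒ p=507, q=38
i=4: a=1 ⇒ p=547, q=41
i=5: a=2 ⇒ p=1601, q=120
→ (1601, 120).  Check: 1601²=2563201, 178·120²=2563200, difference 1.

1601 120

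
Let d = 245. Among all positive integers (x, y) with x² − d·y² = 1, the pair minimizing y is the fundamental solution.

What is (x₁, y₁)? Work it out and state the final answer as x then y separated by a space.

d=245: √d = [15; 1,1,1,7,6,7,1,1,1,30] (ℓ=10, even), read p_9/q_9
a_0=15:  p_0=15·1+0=15,  q_0=15·0+1=1
…
a_3=1:  p_3=1·31+16=47,  q_3=1·2+1=3
a_4=7:  p_4=7·47+31=360,  q_4=7·3+2=23
a_5=6:  p_5=6·360+47=2207,  q_5=6·23+3=141
a_6=7:  p_6=7·2207+360=15809,  q_6=7·141+23=1010
a_7=1:  p_7=1·15809+2207=18016,  q_7=1·1010+141=1151
a_8=1:  p_8=1·18016+15809=33825,  q_8=1·1151+1010=2161
a_9=1:  p_9=1·33825+18016=51841,  q_9=1·2161+1151=3312
(x₁, y₁) = (51841, 3312);  51841² − 245·3312² = 1 ✓

51841 3312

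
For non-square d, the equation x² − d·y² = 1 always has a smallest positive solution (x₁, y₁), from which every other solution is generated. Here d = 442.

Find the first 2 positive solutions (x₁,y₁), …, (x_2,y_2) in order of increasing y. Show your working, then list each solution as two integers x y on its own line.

883 42
1559377 74172

√442 → a₀=21, period (42); ℓ=1 odd so k=1
k=0  a_k=21  p_k/q_k = 21/1
k=1  a_k=42  p_k/q_k = 883/42
fundamental: x₁=883, y₁=42  (since 779689 − 442·1764 = 1)
n=2: (883,42)∘(883,42) = (883·883+442·42·42, 883·42+42·883) = (1559377,74172)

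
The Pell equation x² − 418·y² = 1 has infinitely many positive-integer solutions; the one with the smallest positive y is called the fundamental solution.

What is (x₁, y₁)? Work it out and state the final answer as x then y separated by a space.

d=418: √d = [20; 2,4,20,4,2,40] (ℓ=6, even), read p_5/q_5
k=0  a_k=20  p_k/q_k = 20/1
k=1  a_k=2  p_k/q_k = 41/2
…
k=4  a_k=4  p_k/q_k = 15068/737
k=5  a_k=2  p_k/q_k = 33857/1656
(x₁, y₁) = (33857, 1656);  33857² − 418·1656² = 1 ✓

33857 1656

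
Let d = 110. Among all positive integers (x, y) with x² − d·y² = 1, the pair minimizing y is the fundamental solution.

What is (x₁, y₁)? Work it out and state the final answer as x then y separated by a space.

√110 → a₀=10, period (2,20); ℓ=2 even so k=1
a_0=10:  p_0=10·1+0=10,  q_0=10·0+1=1
a_1=2:  p_1=2·10+1=21,  q_1=2·1+0=2
(x₁, y₁) = (21, 2);  21² − 110·2² = 1 ✓

21 2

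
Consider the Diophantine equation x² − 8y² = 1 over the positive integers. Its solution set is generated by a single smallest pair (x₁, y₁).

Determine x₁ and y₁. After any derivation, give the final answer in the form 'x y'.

3 1

√8 → a₀=2, period (1,4); ℓ=2 even so k=1
k=0  a_k=2  p_k/q_k = 2/1
k=1  a_k=1  p_k/q_k = 3/1
(x₁, y₁) = (3, 1);  3² − 8·1² = 1 ✓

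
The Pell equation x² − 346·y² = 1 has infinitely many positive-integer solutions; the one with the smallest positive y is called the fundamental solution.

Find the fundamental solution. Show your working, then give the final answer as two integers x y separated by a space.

√346 = [18; 1,1,1,1,36, …], period ℓ=5 (odd) → k=9
k=0  a_k=18  p_k/q_k = 18/1
…
k=2  a_k=1  p_k/q_k = 37/2
…
k=5  a_k=36  p_k/q_k = 3404/183
k=6  a_k=1  p_k/q_k = 3497/188
k=7  a_k=1  p_k/q_k = 6901/371
k=8  a_k=1  p_k/q_k = 10398/559
k=9  a_k=1  p_k/q_k = 17299/930
(x₁, y₁) = (17299, 930);  17299² − 346·930² = 1 ✓

17299 930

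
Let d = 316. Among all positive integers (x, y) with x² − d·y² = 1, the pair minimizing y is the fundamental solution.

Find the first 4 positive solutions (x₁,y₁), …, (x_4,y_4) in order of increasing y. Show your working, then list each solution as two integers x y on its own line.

12799 720
327628801 18430560
8386642035199 471785474160
214681262489395201 12076764549117120

[17; 1,3,2,8,2,3,1,34] for √316; ℓ=8 ⇒ convergent index 7
step 0: (17, 1)  from 17·(1,0) + (0,1)
…
step 6: (9937, 559)  from 3·(2862,161) + (1351,76)
step 7: (12799, 720)  from 1·(9937,559) + (2862,161)
→ (12799, 720).  Check: 12799²=163814401, 316·720²=163814400, difference 1.
n=2: (12799,720)∘(12799,720) = (12799·12799+316·720·720, 12799·720+720·12799) = (327628801,18430560)
n=3: (327628801,18430560)∘(12799,720) = (12799·327628801+316·720·18430560, 12799·18430560+720·327628801) = (8386642035199,471785474160)
n=4: (8386642035199,471785474160)∘(12799,720) = (12799·8386642035199+316·720·471785474160, 12799·471785474160+720·8386642035199) = (214681262489395201,12076764549117120)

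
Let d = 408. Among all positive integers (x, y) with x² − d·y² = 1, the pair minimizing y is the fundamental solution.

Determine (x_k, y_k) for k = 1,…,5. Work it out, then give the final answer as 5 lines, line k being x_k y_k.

101 5
20401 1010
4120901 204015
832401601 41210020
168141002501 8324220025

d=408: √d = [20; 5,40] (ℓ=2, even), read p_1/q_1
step 0: (20, 1)  from 20·(1,0) + (0,1)
step 1: (101, 5)  from 5·(20,1) + (1,0)
(x₁, y₁) = (101, 5);  101² − 408·5² = 1 ✓
k=2:  x_2 = 101·101+408·5·5 = 20401,  y_2 = 101·5+5·101 = 1010
k=3:  x_3 = 101·20401+408·5·1010 = 4120901,  y_3 = 101·1010+5·20401 = 204015
k=4:  x_4 = 101·4120901+408·5·204015 = 832401601,  y_4 = 101·204015+5·4120901 = 41210020
k=5:  x_5 = 101·832401601+408·5·41210020 = 168141002501,  y_5 = 101·41210020+5·832401601 = 8324220025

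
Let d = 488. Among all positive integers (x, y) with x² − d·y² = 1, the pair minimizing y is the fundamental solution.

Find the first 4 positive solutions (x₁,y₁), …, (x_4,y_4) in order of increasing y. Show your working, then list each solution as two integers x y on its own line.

243 11
118097 5346
57394899 2598145
27893802817 1262693124

√488 = [22; 11,44, …], period ℓ=2 (even) → k=1
step 0: (22, 1)  from 22·(1,0) + (0,1)
step 1: (243, 11)  from 11·(22,1) + (1,0)
(x₁, y₁) = (243, 11);  243² − 488·11² = 1 ✓
(x_2, y_2) = (243·243 + 488·11·11, 243·11 + 11·243) = (118097, 5346)
(x_3, y_3) = (243·118097 + 488·11·5346, 243·5346 + 11·118097) = (57394899, 2598145)
(x_4, y_4) = (243·57394899 + 488·11·2598145, 243·2598145 + 11·57394899) = (27893802817, 1262693124)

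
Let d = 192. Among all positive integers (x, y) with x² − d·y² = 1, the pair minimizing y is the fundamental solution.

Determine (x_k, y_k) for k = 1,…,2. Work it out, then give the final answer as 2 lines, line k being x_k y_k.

97 7
18817 1358

d=192: √d = [13; 1,5,1,26] (ℓ=4, even), read p_3/q_3
step 0: (13, 1)  from 13·(1,0) + (0,1)
step 1: (14, 1)  from 1·(13,1) + (1,0)
step 2: (83, 6)  from 5·(14,1) + (13,1)
step 3: (97, 7)  from 1·(83,6) + (14,1)
(x₁, y₁) = (97, 7);  97² − 192·7² = 1 ✓
n=2: (97,7)∘(97,7) = (97·97+192·7·7, 97·7+7·97) = (18817,1358)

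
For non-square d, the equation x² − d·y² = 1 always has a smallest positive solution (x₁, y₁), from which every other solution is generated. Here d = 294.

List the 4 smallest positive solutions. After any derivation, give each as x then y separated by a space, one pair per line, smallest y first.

4801 280
46099201 2688560
442644523201 25815552840
4250272665676801 247880935681120

√294 = [17; 6,1,4,1,6,34, …], period ℓ=6 (even) → k=5
a_0=17:  p_0=17·1+0=17,  q_0=17·0+1=1
…
a_4=1:  p_4=1·583+120=703,  q_4=1·34+7=41
a_5=6:  p_5=6·703+583=4801,  q_5=6·41+34=280
→ (4801, 280).  Check: 4801²=23049601, 294·280²=23049600, difference 1.
n=2: (4801,280)∘(4801,280) = (4801·4801+294·280·280, 4801·280+280·4801) = (46099201,2688560)
n=3: (46099201,2688560)∘(4801,280) = (4801·46099201+294·280·2688560, 4801·2688560+280·46099201) = (442644523201,25815552840)
n=4: (442644523201,25815552840)∘(4801,280) = (4801·442644523201+294·280·25815552840, 4801·25815552840+280·442644523201) = (4250272665676801,247880935681120)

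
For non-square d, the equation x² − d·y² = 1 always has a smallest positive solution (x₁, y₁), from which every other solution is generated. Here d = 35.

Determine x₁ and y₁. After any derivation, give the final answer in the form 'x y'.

√35 → a₀=5, period (1,10); ℓ=2 even so k=1
k=0  a_k=5  p_k/q_k = 5/1
k=1  a_k=1  p_k/q_k = 6/1
fundamental: x₁=6, y₁=1  (since 36 − 35·1 = 1)

6 1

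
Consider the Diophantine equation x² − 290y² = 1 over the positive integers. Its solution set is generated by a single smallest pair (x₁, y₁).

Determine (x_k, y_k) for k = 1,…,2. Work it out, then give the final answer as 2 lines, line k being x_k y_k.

d=290: √d = [17; 34] (ℓ=1, odd), read p_1/q_1
a_0=17:  p_0=17·1+0=17,  q_0=17·0+1=1
a_1=34:  p_1=34·17+1=579,  q_1=34·1+0=34
(x₁, y₁) = (579, 34);  579² − 290·34² = 1 ✓
(x_2, y_2) = (579·579 + 290·34·34, 579·34 + 34·579) = (670481, 39372)

579 34
670481 39372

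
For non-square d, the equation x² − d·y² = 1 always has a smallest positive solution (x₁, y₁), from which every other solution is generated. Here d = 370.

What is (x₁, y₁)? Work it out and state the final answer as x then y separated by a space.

√370 = [19; 4,4,38, …], period ℓ=3 (odd) → k=5
step 0: (19, 1)  from 19·(1,0) + (0,1)
…
step 4: (50339, 2617)  from 4·(12503,650) + (327,17)
step 5: (213859, 11118)  from 4·(50339,2617) + (12503,650)
(x₁, y₁) = (213859, 11118);  213859² − 370·11118² = 1 ✓

213859 11118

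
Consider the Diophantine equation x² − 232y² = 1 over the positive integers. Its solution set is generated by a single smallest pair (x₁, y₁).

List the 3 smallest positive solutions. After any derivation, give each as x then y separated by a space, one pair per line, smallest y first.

19603 1287
768555217 50458122
30131975818099 1978261129845

[15; 4,3,7,3,4,30] for √232; ℓ=6 ⇒ convergent index 5
i=0: a=15 ⇒ p=15, q=1
…
i=2: a=3 ⇒ p=198, q=13
…
i=4: a=3 ⇒ p=4539, q=298
i=5: a=4 ⇒ p=19603, q=1287
(x₁, y₁) = (19603, 1287);  19603² − 232·1287² = 1 ✓
(x_2, y_2) = (19603·19603 + 232·1287·1287, 19603·1287 + 1287·19603) = (768555217, 50458122)
(x_3, y_3) = (19603·768555217 + 232·1287·50458122, 19603·50458122 + 1287·768555217) = (30131975818099, 1978261129845)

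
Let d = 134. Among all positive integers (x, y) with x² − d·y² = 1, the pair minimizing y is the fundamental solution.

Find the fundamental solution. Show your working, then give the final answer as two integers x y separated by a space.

d=134: √d = [11; 1,1,2,1,3,…,1,1,22] (ℓ=14, even), read p_13/q_13
step 0: (11, 1)  from 11·(1,0) + (0,1)
…
step 2: (23, 2)  from 1·(12,1) + (11,1)
step 3: (58, 5)  from 2·(23,2) + (12,1)
…
step 7: (4121, 356)  from 10·(382,33) + (301,26)
…
step 9: (17630, 1523)  from 3·(4503,389) + (4121,356)
…
step 12: (84029, 7259)  from 1·(61896,5347) + (22133,1912)
step 13: (145925, 12606)  from 1·(84029,7259) + (61896,5347)
(x₁, y₁) = (145925, 12606);  145925² − 134·12606² = 1 ✓

145925 12606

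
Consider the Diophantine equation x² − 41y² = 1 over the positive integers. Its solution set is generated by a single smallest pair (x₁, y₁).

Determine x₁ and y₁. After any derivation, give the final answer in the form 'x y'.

√41 → a₀=6, period (2,2,12); ℓ=3 odd so k=5
k=0  a_k=6  p_k/q_k = 6/1
…
k=2  a_k=2  p_k/q_k = 32/5
…
k=4  a_k=2  p_k/q_k = 826/129
k=5  a_k=2  p_k/q_k = 2049/320
→ (2049, 320).  Check: 2049²=4198401, 41·320²=4198400, difference 1.

2049 320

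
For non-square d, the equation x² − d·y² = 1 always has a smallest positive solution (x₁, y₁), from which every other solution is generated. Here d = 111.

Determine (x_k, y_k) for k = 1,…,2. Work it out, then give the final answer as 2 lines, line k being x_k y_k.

295 28
174049 16520

[10; 1,1,6,1,1,20] for √111; ℓ=6 ⇒ convergent index 5
a_0=10:  p_0=10·1+0=10,  q_0=10·0+1=1
a_1=1:  p_1=1·10+1=11,  q_1=1·1+0=1
a_2=1:  p_2=1·11+10=21,  q_2=1·1+1=2
…
a_4=1:  p_4=1·137+21=158,  q_4=1·13+2=15
a_5=1:  p_5=1·158+137=295,  q_5=1·15+13=28
fundamental: x₁=295, y₁=28  (since 87025 − 111·784 = 1)
(295+28√111)^2 = 174049 + 16520√111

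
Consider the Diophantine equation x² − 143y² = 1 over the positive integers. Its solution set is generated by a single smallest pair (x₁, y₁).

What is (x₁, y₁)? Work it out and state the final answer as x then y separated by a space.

12 1

√143 = [11; 1,22, …], period ℓ=2 (even) → k=1
k=0  a_k=11  p_k/q_k = 11/1
k=1  a_k=1  p_k/q_k = 12/1
fundamental: x₁=12, y₁=1  (since 144 − 143·1 = 1)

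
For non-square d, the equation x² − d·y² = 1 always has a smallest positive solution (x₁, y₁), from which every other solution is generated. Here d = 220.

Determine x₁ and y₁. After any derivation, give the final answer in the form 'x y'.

d=220: √d = [14; 1,4,1,28] (ℓ=4, even), read p_3/q_3
k=0  a_k=14  p_k/q_k = 14/1
…
k=2  a_k=4  p_k/q_k = 74/5
k=3  a_k=1  p_k/q_k = 89/6
(x₁, y₁) = (89, 6);  89² − 220·6² = 1 ✓

89 6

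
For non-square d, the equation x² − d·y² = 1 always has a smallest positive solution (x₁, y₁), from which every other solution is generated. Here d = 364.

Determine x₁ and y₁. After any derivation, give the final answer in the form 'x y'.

4954951 259710

[19; 12,1,2,3,1,8,1,3,2,1,12,38] for √364; ℓ=12 ⇒ convergent index 11
a_0=19:  p_0=19·1+0=19,  q_0=19·0+1=1
a_1=12:  p_1=12·19+1=229,  q_1=12·1+0=12
a_2=1:  p_2=1·229+19=248,  q_2=1·12+1=13
a_3=2:  p_3=2·248+229=725,  q_3=2·13+12=38
a_4=3:  p_4=3·725+248=2423,  q_4=3·38+13=127
a_5=1:  p_5=1·2423+725=3148,  q_5=1·127+38=165
a_6=8:  p_6=8·3148+2423=27607,  q_6=8·165+127=1447
…
a_9=2:  p_9=2·119872+30755=270499,  q_9=2·6283+1612=14178
a_10=1:  p_10=1·270499+119872=390371,  q_10=1·14178+6283=20461
a_11=12:  p_11=12·390371+270499=4954951,  q_11=12·20461+14178=259710
fundamental: x₁=4954951, y₁=259710  (since 24551539412401 − 364·67449284100 = 1)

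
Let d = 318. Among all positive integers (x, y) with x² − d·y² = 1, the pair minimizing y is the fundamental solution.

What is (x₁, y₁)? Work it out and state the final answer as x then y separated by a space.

d=318: √d = [17; 1,4,1,34] (ℓ=4, even), read p_3/q_3
k=0  a_k=17  p_k/q_k = 17/1
k=1  a_k=1  p_k/q_k = 18/1
k=2  a_k=4  p_k/q_k = 89/5
k=3  a_k=1  p_k/q_k = 107/6
(x₁, y₁) = (107, 6);  107² − 318·6² = 1 ✓

107 6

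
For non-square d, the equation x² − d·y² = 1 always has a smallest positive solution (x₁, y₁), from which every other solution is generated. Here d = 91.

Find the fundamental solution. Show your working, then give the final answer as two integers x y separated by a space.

d=91: √d = [9; 1,1,5,1,5,1,1,18] (ℓ=8, even), read p_7/q_7
step 0: (9, 1)  from 9·(1,0) + (0,1)
…
step 3: (105, 11)  from 5·(19,2) + (10,1)
step 4: (124, 13)  from 1·(105,11) + (19,2)
step 5: (725, 76)  from 5·(124,13) + (105,11)
step 6: (849, 89)  from 1·(725,76) + (124,13)
step 7: (1574, 165)  from 1·(849,89) + (725,76)
fundamental: x₁=1574, y₁=165  (since 2477476 − 91·27225 = 1)

1574 165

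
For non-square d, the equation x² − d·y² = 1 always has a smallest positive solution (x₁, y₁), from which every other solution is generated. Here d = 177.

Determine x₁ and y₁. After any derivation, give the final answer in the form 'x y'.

√177 = [13; 3,3,2,8,2,3,3,26, …], period ℓ=8 (even) → k=7
i=0: a=13 ⇒ p=13, q=1
i=1: a=3 ⇒ p=40, q=3
i=2: a=3 ⇒ p=133, q=10
…
i=6: a=3 ⇒ p=18985, q=1427
i=7: a=3 ⇒ p=62423, q=4692
fundamental: x₁=62423, y₁=4692  (since 3896630929 − 177·22014864 = 1)

62423 4692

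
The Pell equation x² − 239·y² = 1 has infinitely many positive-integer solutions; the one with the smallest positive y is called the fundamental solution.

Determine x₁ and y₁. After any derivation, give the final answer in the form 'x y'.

6195120 400729

√239 → a₀=15, period (2,5,1,2,4,15,4,2,1,5,2,30); ℓ=12 even so k=11
k=0  a_k=15  p_k/q_k = 15/1
…
k=2  a_k=5  p_k/q_k = 170/11
…
k=4  a_k=2  p_k/q_k = 572/37
…
k=9  a_k=1  p_k/q_k = 500258/32359
k=10  a_k=5  p_k/q_k = 2847431/184185
k=11  a_k=2  p_k/q_k = 6195120/400729
(x₁, y₁) = (6195120, 400729);  6195120² − 239·400729² = 1 ✓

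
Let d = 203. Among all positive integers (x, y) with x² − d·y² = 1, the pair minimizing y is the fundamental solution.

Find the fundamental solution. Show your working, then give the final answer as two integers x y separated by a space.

d=203: √d = [14; 4,28] (ℓ=2, even), read p_1/q_1
step 0: (14, 1)  from 14·(1,0) + (0,1)
step 1: (57, 4)  from 4·(14,1) + (1,0)
→ (57, 4).  Check: 57²=3249, 203·4²=3248, difference 1.

57 4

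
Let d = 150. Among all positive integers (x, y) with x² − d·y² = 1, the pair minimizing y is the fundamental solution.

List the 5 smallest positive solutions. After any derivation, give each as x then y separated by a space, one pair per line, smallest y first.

49 4
4801 392
470449 38412
46099201 3763984
4517251249 368832020

√150 → a₀=12, period (4,24); ℓ=2 even so k=1
k=0  a_k=12  p_k/q_k = 12/1
k=1  a_k=4  p_k/q_k = 49/4
→ (49, 4).  Check: 49²=2401, 150·4²=2400, difference 1.
n=2: (49,4)∘(49,4) = (49·49+150·4·4, 49·4+4·49) = (4801,392)
n=3: (4801,392)∘(49,4) = (49·4801+150·4·392, 49·392+4·4801) = (470449,38412)
n=4: (470449,38412)∘(49,4) = (49·470449+150·4·38412, 49·38412+4·470449) = (46099201,3763984)
n=5: (46099201,3763984)∘(49,4) = (49·46099201+150·4·3763984, 49·3763984+4·46099201) = (4517251249,368832020)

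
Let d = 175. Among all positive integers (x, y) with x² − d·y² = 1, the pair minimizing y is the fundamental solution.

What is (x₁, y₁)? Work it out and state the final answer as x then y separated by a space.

2024 153

d=175: √d = [13; 4,2,1,2,4,26] (ℓ=6, even), read p_5/q_5
a_0=13:  p_0=13·1+0=13,  q_0=13·0+1=1
a_1=4:  p_1=4·13+1=53,  q_1=4·1+0=4
a_2=2:  p_2=2·53+13=119,  q_2=2·4+1=9
a_3=1:  p_3=1·119+53=172,  q_3=1·9+4=13
a_4=2:  p_4=2·172+119=463,  q_4=2·13+9=35
a_5=4:  p_5=4·463+172=2024,  q_5=4·35+13=153
→ (2024, 153).  Check: 2024²=4096576, 175·153²=4096575, difference 1.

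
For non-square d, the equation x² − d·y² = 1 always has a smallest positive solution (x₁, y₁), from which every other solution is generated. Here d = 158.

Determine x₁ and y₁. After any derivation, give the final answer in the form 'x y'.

7743 616

√158 = [12; 1,1,3,12,3,1,1,24, …], period ℓ=8 (even) → k=7
a_0=12:  p_0=12·1+0=12,  q_0=12·0+1=1
…
a_2=1:  p_2=1·13+12=25,  q_2=1·1+1=2
a_3=3:  p_3=3·25+13=88,  q_3=3·2+1=7
a_4=12:  p_4=12·88+25=1081,  q_4=12·7+2=86
a_5=3:  p_5=3·1081+88=3331,  q_5=3·86+7=265
a_6=1:  p_6=1·3331+1081=4412,  q_6=1·265+86=351
a_7=1:  p_7=1·4412+3331=7743,  q_7=1·351+265=616
→ (7743, 616).  Check: 7743²=59954049, 158·616²=59954048, difference 1.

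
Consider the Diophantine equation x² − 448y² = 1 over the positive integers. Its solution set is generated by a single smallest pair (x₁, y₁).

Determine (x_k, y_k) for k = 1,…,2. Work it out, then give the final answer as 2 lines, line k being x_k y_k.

127 6
32257 1524

√448 → a₀=21, period (6,42); ℓ=2 even so k=1
i=0: a=21 ⇒ p=21, q=1
i=1: a=6 ⇒ p=127, q=6
→ (127, 6).  Check: 127²=16129, 448·6²=16128, difference 1.
n=2: (127,6)∘(127,6) = (127·127+448·6·6, 127·6+6·127) = (32257,1524)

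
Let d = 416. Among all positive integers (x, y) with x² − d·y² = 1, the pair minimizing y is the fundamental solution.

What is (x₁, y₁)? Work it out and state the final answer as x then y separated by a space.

d=416: √d = [20; 2,1,1,9,1,1,2,40] (ℓ=8, even), read p_7/q_7
k=0  a_k=20  p_k/q_k = 20/1
…
k=4  a_k=9  p_k/q_k = 979/48
k=5  a_k=1  p_k/q_k = 1081/53
k=6  a_k=1  p_k/q_k = 2060/101
k=7  a_k=2  p_k/q_k = 5201/255
→ (5201, 255).  Check: 5201²=27050401, 416·255²=27050400, difference 1.

5201 255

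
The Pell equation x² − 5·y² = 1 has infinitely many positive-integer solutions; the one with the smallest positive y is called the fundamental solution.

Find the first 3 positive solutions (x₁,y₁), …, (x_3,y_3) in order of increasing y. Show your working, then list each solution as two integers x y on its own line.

9 4
161 72
2889 1292

d=5: √d = [2; 4] (ℓ=1, odd), read p_1/q_1
i=0: a=2 ⇒ p=2, q=1
i=1: a=4 ⇒ p=9, q=4
fundamental: x₁=9, y₁=4  (since 81 − 5·16 = 1)
n=2: (9,4)∘(9,4) = (9·9+5·4·4, 9·4+4·9) = (161,72)
n=3: (161,72)∘(9,4) = (9·161+5·4·72, 9·72+4·161) = (2889,1292)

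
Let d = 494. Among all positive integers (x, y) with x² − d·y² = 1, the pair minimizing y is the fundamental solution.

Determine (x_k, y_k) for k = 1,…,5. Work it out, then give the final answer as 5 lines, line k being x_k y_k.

73035 3286
10668222449 479986020
1558307253052395 70111557938114
227621940442695115201 10241195267540325960
33248736838906168224357675 1495931392659503855039086

√494 → a₀=22, period (4,2,2,1,2,1,2,2,4,44); ℓ=10 even so k=9
i=0: a=22 ⇒ p=22, q=1
…
i=5: a=2 ⇒ p=1867, q=84
…
i=7: a=2 ⇒ p=6979, q=314
i=8: a=2 ⇒ p=16514, q=743
i=9: a=4 ⇒ p=73035, q=3286
→ (73035, 3286).  Check: 73035²=5334111225, 494·3286²=5334111224, difference 1.
n=2: (73035,3286)∘(73035,3286) = (73035·73035+494·3286·3286, 73035·3286+3286·73035) = (10668222449,479986020)
n=3: (10668222449,479986020)∘(73035,3286) = (73035·10668222449+494·3286·479986020, 73035·479986020+3286·10668222449) = (1558307253052395,70111557938114)
n=4: (1558307253052395,70111557938114)∘(73035,3286) = (73035·1558307253052395+494·3286·70111557938114, 73035·70111557938114+3286·1558307253052395) = (227621940442695115201,10241195267540325960)
n=5: (227621940442695115201,10241195267540325960)∘(73035,3286) = (73035·227621940442695115201+494·3286·10241195267540325960, 73035·10241195267540325960+3286·227621940442695115201) = (33248736838906168224357675,1495931392659503855039086)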